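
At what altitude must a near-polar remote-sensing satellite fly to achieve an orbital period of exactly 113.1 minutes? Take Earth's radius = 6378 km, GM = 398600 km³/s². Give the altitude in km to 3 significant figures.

1370 km

T = 113.1 min = 6786.0 s.
From T = 2π√(a³/μ): a = (μ T²/4π²)^(1/3) = (398600 × 6786.0² / 4π²)^(1/3) = 7747 km.
Altitude h = a − R = 7747 − 6378 = 1369 km.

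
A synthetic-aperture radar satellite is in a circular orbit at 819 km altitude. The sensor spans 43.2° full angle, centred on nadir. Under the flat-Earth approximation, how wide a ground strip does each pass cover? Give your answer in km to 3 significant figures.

649 km

Half-angle = 43.2°/2 = 21.6°.
Swath width ≈ 2h·tan(θ/2) = 2 × 819 × tan(21.6°) = 648.5 km.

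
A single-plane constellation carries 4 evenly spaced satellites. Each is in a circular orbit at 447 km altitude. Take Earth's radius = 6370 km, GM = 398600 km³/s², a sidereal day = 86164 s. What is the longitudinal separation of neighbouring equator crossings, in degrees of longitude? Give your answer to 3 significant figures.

Semi-major axis a = 6370 + 447 = 6817 km. Period T = 2π√(a³/μ) = 2π√(6817³/398600) = 5601.5 s = 93.36 min.
Single-satellite node shift = (5601.5/86164) × 360° = 23.40°.
With 4 satellites evenly phased, successive equator crossings are 23.40/4 = 5.851° apart.

5.85°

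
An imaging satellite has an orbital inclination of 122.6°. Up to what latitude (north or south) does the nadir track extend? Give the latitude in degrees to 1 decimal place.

Retrograde orbit: the ground track reaches ±(180° − i) = ±(180 − 122.6) = ±57.4°.

57.4°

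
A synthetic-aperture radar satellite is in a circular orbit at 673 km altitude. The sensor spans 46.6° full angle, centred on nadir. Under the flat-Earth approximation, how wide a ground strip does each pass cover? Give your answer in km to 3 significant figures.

580 km

Half-angle = 46.6°/2 = 23.3°.
Swath width ≈ 2h·tan(θ/2) = 2 × 673 × tan(23.3°) = 579.7 km.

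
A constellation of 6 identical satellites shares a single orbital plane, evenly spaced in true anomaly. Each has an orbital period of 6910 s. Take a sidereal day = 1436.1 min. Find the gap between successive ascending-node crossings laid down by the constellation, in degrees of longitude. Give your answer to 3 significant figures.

Single-satellite node shift = (6910.0/86166) × 360° = 28.87°.
With 6 satellites evenly phased, successive equator crossings are 28.87/6 = 4.812° apart.

4.81°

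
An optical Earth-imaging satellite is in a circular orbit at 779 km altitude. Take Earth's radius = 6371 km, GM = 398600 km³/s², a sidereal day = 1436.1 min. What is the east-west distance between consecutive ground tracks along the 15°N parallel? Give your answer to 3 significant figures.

Semi-major axis a = 6371 + 779 = 7150 km. Period T = 2π√(a³/μ) = 2π√(7150³/398600) = 6016.9 s = 100.28 min.
Node shift per orbit = (6016.9/86166) × 360° = 25.14°.
Equatorial spacing = 25.14 × 111.2 km/° = 2795 km.
At 15° latitude, spacing = 2795 × cos(15°) = 2700 km.

2700 km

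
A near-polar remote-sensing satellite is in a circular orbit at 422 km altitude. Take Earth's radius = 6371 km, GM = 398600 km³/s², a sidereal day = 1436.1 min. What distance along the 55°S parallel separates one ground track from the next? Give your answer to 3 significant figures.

1480 km

Semi-major axis a = 6371 + 422 = 6793 km. Period T = 2π√(a³/μ) = 2π√(6793³/398600) = 5571.9 s = 92.87 min.
Node shift per orbit = (5571.9/86166) × 360° = 23.28°.
Equatorial spacing = 23.28 × 111.2 km/° = 2589 km.
At 55° latitude, spacing = 2589 × cos(55°) = 1485 km.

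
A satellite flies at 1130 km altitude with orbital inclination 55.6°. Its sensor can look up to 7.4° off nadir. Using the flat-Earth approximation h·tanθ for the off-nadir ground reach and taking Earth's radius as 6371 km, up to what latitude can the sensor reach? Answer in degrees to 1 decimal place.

For a prograde orbit the ground track reaches latitude ±i = ±55.6°.
Sensor half-swath on the ground ≈ 1130·tan(7.4°) = 147 km = 1.32° of latitude.
Maximum observable latitude ≈ 55.6 + 1.32 = 56.9°.

56.9°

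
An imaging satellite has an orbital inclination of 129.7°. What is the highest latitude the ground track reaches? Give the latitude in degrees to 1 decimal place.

Retrograde orbit: the ground track reaches ±(180° − i) = ±(180 − 129.7) = ±50.3°.

50.3°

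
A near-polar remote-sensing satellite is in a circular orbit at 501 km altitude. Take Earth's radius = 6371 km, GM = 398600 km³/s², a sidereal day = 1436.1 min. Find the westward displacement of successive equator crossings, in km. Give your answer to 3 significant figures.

Semi-major axis a = 6371 + 501 = 6872 km. Period T = 2π√(a³/μ) = 2π√(6872³/398600) = 5669.4 s = 94.49 min.
During one orbit Earth rotates (5669.4 / 86166) × 360° = 23.69°.
At the equator that is 23.69° × (2π·6371/360) km/° = 23.69 × 111.2 = 2634 km.

2630 km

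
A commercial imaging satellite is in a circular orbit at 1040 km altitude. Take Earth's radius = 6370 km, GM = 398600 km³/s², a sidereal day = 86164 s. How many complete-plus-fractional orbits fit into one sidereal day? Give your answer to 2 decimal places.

13.57

Semi-major axis a = 6370 + 1040 = 7410 km. Period T = 2π√(a³/μ) = 2π√(7410³/398600) = 6348.0 s = 105.80 min.
Orbits per sidereal day = 86164 / 6348.0 = 13.573.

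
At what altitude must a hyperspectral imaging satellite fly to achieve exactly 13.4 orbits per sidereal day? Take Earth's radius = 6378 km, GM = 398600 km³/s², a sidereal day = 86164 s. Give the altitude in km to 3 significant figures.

1100 km

Required period T = 86164 / 13.4 = 6430.1 s.
From T = 2π√(a³/μ): a = (μ T²/4π²)^(1/3) = (398600 × 6430.1² / 4π²)^(1/3) = 7474 km.
Altitude h = a − R = 7474 − 6378 = 1096 km.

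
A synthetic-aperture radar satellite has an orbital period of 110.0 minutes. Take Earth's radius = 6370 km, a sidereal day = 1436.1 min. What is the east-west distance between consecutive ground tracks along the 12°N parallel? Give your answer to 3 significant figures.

T = 110.0 min = 6600.0 s.
Node shift per orbit = (6600.0/86166) × 360° = 27.57°.
Equatorial spacing = 27.57 × 111.2 km/° = 3066 km.
At 12° latitude, spacing = 3066 × cos(12°) = 2999 km.

3000 km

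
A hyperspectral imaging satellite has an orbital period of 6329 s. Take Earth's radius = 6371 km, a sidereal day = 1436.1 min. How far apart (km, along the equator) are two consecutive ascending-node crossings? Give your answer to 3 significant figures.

2940 km

During one orbit Earth rotates (6329.0 / 86166) × 360° = 26.44°.
At the equator that is 26.44° × (2π·6371/360) km/° = 26.44 × 111.2 = 2940 km.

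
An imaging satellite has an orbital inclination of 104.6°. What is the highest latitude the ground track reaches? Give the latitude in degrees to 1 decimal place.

Retrograde orbit: the ground track reaches ±(180° − i) = ±(180 − 104.6) = ±75.4°.

75.4°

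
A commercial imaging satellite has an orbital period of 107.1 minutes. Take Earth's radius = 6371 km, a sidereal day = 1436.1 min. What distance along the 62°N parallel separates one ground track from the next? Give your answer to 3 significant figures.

1400 km

T = 107.1 min = 6426.0 s.
Node shift per orbit = (6426.0/86166) × 360° = 26.85°.
Equatorial spacing = 26.85 × 111.2 km/° = 2985 km.
At 62° latitude, spacing = 2985 × cos(62°) = 1402 km.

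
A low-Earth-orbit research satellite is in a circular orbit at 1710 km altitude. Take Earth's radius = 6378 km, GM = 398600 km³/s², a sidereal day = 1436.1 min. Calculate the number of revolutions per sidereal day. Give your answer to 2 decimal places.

11.90

Semi-major axis a = 6378 + 1710 = 8088 km. Period T = 2π√(a³/μ) = 2π√(8088³/398600) = 7238.9 s = 120.65 min.
Orbits per sidereal day = 86166 / 7238.9 = 11.903.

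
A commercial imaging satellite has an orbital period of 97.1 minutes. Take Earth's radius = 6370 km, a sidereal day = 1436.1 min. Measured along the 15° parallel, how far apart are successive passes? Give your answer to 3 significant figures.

T = 97.1 min = 5826.0 s.
Node shift per orbit = (5826.0/86166) × 360° = 24.34°.
Equatorial spacing = 24.34 × 111.2 km/° = 2706 km.
At 15° latitude, spacing = 2706 × cos(15°) = 2614 km.

2610 km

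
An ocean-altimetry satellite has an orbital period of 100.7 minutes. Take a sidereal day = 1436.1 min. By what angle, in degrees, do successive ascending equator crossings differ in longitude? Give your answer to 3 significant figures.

T = 100.7 min = 6042.0 s.
During one orbit Earth rotates (6042.0 / 86166) × 360° = 25.24°.

25.2°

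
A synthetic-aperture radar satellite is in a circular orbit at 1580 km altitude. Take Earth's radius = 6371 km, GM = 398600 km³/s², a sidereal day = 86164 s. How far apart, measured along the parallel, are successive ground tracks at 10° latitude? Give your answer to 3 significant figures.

Semi-major axis a = 6371 + 1580 = 7951 km. Period T = 2π√(a³/μ) = 2π√(7951³/398600) = 7055.8 s = 117.60 min.
Node shift per orbit = (7055.8/86164) × 360° = 29.48°.
Equatorial spacing = 29.48 × 111.2 km/° = 3278 km.
At 10° latitude, spacing = 3278 × cos(10°) = 3228 km.

3230 km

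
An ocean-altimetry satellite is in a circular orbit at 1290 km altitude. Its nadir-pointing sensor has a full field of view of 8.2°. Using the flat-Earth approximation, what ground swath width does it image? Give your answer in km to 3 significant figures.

Half-angle = 8.2°/2 = 4.1°.
Swath width ≈ 2h·tan(θ/2) = 2 × 1290 × tan(4.1°) = 184.9 km.

185 km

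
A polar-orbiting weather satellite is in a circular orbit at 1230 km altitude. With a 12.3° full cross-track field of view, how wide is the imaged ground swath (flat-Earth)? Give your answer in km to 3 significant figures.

Half-angle = 12.3°/2 = 6.15°.
Swath width ≈ 2h·tan(θ/2) = 2 × 1230 × tan(6.15°) = 265.1 km.

265 km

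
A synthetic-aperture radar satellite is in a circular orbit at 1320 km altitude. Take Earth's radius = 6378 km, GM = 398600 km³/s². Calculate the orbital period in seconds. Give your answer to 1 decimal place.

Semi-major axis a = 6378 + 1320 = 7698 km. Period T = 2π√(a³/μ) = 2π√(7698³/398600) = 6721.7 s = 112.03 min.

6721.7 seconds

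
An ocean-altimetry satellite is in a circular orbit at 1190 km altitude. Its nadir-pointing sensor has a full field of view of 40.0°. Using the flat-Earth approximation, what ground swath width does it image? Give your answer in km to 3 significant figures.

866 km

Half-angle = 40.0°/2 = 20°.
Swath width ≈ 2h·tan(θ/2) = 2 × 1190 × tan(20°) = 866.2 km.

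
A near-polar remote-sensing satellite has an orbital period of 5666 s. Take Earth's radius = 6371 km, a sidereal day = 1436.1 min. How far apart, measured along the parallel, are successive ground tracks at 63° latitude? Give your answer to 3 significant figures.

1200 km

Node shift per orbit = (5666.0/86166) × 360° = 23.67°.
Equatorial spacing = 23.67 × 111.2 km/° = 2632 km.
At 63° latitude, spacing = 2632 × cos(63°) = 1195 km.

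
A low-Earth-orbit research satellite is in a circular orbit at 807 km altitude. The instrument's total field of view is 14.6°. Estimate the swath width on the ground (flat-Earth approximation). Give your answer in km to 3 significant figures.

207 km

Half-angle = 14.6°/2 = 7.3°.
Swath width ≈ 2h·tan(θ/2) = 2 × 807 × tan(7.3°) = 206.8 km.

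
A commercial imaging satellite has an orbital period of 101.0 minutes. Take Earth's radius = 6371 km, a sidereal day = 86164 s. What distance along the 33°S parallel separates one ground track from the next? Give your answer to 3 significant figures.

T = 101.0 min = 6060.0 s.
Node shift per orbit = (6060.0/86164) × 360° = 25.32°.
Equatorial spacing = 25.32 × 111.2 km/° = 2815 km.
At 33° latitude, spacing = 2815 × cos(33°) = 2361 km.

2360 km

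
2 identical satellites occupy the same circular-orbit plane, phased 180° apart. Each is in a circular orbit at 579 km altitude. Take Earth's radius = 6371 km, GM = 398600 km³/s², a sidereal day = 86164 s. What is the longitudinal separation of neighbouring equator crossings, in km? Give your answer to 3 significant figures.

Semi-major axis a = 6371 + 579 = 6950 km. Period T = 2π√(a³/μ) = 2π√(6950³/398600) = 5766.2 s = 96.10 min.
Single-satellite node shift = (5766.2/86164) × 360° = 24.09°.
With 2 satellites evenly phased, successive equator crossings are 24.09/2 = 12.046° apart.
That is 12.046 × 111.2 = 1339 km at the equator.

1340 km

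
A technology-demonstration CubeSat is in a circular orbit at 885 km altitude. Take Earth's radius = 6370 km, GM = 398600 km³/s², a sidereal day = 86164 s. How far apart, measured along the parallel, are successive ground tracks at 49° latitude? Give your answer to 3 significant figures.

Semi-major axis a = 6370 + 885 = 7255 km. Period T = 2π√(a³/μ) = 2π√(7255³/398600) = 6149.9 s = 102.50 min.
Node shift per orbit = (6149.9/86164) × 360° = 25.69°.
Equatorial spacing = 25.69 × 111.2 km/° = 2857 km.
At 49° latitude, spacing = 2857 × cos(49°) = 1874 km.

1870 km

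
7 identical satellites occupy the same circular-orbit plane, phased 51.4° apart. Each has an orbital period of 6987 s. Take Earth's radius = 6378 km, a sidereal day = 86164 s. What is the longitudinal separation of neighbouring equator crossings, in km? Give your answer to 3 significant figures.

Single-satellite node shift = (6987.0/86164) × 360° = 29.19°.
With 7 satellites evenly phased, successive equator crossings are 29.19/7 = 4.170° apart.
That is 4.170 × 111.3 = 464 km at the equator.

464 km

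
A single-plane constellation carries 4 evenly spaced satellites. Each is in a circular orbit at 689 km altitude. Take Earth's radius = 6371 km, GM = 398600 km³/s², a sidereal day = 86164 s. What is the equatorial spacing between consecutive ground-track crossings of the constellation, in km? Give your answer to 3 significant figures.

Semi-major axis a = 6371 + 689 = 7060 km. Period T = 2π√(a³/μ) = 2π√(7060³/398600) = 5903.6 s = 98.39 min.
Single-satellite node shift = (5903.6/86164) × 360° = 24.67°.
With 4 satellites evenly phased, successive equator crossings are 24.67/4 = 6.166° apart.
That is 6.166 × 111.2 = 686 km at the equator.

686 km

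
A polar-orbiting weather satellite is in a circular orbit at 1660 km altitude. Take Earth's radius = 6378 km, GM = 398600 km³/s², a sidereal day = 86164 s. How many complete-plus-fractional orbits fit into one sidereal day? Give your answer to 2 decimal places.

Semi-major axis a = 6378 + 1660 = 8038 km. Period T = 2π√(a³/μ) = 2π√(8038³/398600) = 7171.9 s = 119.53 min.
Orbits per sidereal day = 86164 / 7171.9 = 12.014.

12.01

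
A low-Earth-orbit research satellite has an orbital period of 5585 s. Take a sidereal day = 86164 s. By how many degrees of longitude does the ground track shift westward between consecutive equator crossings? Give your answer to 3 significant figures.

23.3°

During one orbit Earth rotates (5585.0 / 86164) × 360° = 23.33°.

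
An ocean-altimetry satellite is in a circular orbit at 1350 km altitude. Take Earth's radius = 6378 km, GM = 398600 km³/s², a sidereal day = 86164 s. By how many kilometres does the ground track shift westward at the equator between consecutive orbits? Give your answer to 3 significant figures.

Semi-major axis a = 6378 + 1350 = 7728 km. Period T = 2π√(a³/μ) = 2π√(7728³/398600) = 6761.0 s = 112.68 min.
During one orbit Earth rotates (6761.0 / 86164) × 360° = 28.25°.
At the equator that is 28.25° × (2π·6378/360) km/° = 28.25 × 111.3 = 3144 km.

3140 km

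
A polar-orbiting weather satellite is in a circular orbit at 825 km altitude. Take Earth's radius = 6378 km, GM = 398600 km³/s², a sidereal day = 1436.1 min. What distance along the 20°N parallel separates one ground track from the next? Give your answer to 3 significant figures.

Semi-major axis a = 6378 + 825 = 7203 km. Period T = 2π√(a³/μ) = 2π√(7203³/398600) = 6083.9 s = 101.40 min.
Node shift per orbit = (6083.9/86166) × 360° = 25.42°.
Equatorial spacing = 25.42 × 111.3 km/° = 2830 km.
At 20° latitude, spacing = 2830 × cos(20°) = 2659 km.

2660 km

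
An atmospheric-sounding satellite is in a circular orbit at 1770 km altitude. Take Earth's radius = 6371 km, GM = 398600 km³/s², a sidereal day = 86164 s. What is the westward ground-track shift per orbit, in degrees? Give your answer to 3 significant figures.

30.5°

Semi-major axis a = 6371 + 1770 = 8141 km. Period T = 2π√(a³/μ) = 2π√(8141³/398600) = 7310.2 s = 121.84 min.
During one orbit Earth rotates (7310.2 / 86164) × 360° = 30.54°.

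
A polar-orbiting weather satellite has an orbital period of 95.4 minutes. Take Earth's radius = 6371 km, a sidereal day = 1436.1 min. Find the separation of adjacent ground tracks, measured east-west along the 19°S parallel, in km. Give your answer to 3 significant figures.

T = 95.4 min = 5724.0 s.
Node shift per orbit = (5724.0/86166) × 360° = 23.91°.
Equatorial spacing = 23.91 × 111.2 km/° = 2659 km.
At 19° latitude, spacing = 2659 × cos(19°) = 2514 km.

2510 km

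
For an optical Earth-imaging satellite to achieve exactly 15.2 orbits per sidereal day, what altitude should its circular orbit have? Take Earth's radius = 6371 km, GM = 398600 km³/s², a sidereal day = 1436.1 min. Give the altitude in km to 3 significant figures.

Required period T = 86166 / 15.2 = 5668.8 s.
From T = 2π√(a³/μ): a = (μ T²/4π²)^(1/3) = (398600 × 5668.8² / 4π²)^(1/3) = 6872 km.
Altitude h = a − R = 6872 − 6371 = 501 km.

501 km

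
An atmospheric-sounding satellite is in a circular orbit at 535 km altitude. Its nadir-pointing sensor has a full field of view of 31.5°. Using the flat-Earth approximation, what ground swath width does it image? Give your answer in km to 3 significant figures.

302 km

Half-angle = 31.5°/2 = 15.75°.
Swath width ≈ 2h·tan(θ/2) = 2 × 535 × tan(15.75°) = 301.8 km.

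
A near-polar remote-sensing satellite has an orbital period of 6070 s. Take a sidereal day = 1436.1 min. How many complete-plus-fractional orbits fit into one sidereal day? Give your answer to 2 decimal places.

14.20

Orbits per sidereal day = 86166 / 6070.0 = 14.195.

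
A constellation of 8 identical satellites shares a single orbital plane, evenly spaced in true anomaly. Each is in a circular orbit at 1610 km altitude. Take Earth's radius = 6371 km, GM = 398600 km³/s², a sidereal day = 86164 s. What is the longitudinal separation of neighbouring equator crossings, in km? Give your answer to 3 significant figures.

412 km

Semi-major axis a = 6371 + 1610 = 7981 km. Period T = 2π√(a³/μ) = 2π√(7981³/398600) = 7095.7 s = 118.26 min.
Single-satellite node shift = (7095.7/86164) × 360° = 29.65°.
With 8 satellites evenly phased, successive equator crossings are 29.65/8 = 3.706° apart.
That is 3.706 × 111.2 = 412 km at the equator.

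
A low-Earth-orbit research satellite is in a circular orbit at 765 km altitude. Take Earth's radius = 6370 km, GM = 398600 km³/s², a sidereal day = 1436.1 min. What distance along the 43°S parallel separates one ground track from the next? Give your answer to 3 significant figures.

Semi-major axis a = 6370 + 765 = 7135 km. Period T = 2π√(a³/μ) = 2π√(7135³/398600) = 5997.9 s = 99.97 min.
Node shift per orbit = (5997.9/86166) × 360° = 25.06°.
Equatorial spacing = 25.06 × 111.2 km/° = 2786 km.
At 43° latitude, spacing = 2786 × cos(43°) = 2038 km.

2040 km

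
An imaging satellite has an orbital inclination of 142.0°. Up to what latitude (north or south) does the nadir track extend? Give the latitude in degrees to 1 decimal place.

38.0°

Retrograde orbit: the ground track reaches ±(180° − i) = ±(180 − 142.0) = ±38.0°.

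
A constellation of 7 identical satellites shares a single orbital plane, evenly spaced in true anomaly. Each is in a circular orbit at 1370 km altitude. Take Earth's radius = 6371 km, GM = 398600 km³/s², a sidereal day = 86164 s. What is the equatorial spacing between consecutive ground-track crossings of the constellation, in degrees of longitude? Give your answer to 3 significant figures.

4.05°

Semi-major axis a = 6371 + 1370 = 7741 km. Period T = 2π√(a³/μ) = 2π√(7741³/398600) = 6778.1 s = 112.97 min.
Single-satellite node shift = (6778.1/86164) × 360° = 28.32°.
With 7 satellites evenly phased, successive equator crossings are 28.32/7 = 4.046° apart.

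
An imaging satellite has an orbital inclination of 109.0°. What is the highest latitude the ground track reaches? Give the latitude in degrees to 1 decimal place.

71.0°

Retrograde orbit: the ground track reaches ±(180° − i) = ±(180 − 109.0) = ±71.0°.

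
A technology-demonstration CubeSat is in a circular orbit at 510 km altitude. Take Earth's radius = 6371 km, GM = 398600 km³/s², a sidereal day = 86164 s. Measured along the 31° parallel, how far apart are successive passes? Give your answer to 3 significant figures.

2260 km

Semi-major axis a = 6371 + 510 = 6881 km. Period T = 2π√(a³/μ) = 2π√(6881³/398600) = 5680.5 s = 94.68 min.
Node shift per orbit = (5680.5/86164) × 360° = 23.73°.
Equatorial spacing = 23.73 × 111.2 km/° = 2639 km.
At 31° latitude, spacing = 2639 × cos(31°) = 2262 km.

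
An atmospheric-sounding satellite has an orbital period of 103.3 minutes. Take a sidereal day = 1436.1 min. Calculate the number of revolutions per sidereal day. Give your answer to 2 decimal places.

T = 103.3 min = 6198.0 s.
Orbits per sidereal day = 86166 / 6198.0 = 13.902.

13.90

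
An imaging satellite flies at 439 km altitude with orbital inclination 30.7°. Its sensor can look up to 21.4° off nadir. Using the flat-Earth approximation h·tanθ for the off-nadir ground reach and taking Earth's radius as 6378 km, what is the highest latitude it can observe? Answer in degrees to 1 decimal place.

For a prograde orbit the ground track reaches latitude ±i = ±30.7°.
Sensor half-swath on the ground ≈ 439·tan(21.4°) = 172 km = 1.55° of latitude.
Maximum observable latitude ≈ 30.7 + 1.55 = 32.2°.

32.2°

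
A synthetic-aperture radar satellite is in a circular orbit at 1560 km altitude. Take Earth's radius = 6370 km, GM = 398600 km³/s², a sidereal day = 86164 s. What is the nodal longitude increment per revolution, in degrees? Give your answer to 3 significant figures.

29.4°

Semi-major axis a = 6370 + 1560 = 7930 km. Period T = 2π√(a³/μ) = 2π√(7930³/398600) = 7027.8 s = 117.13 min.
During one orbit Earth rotates (7027.8 / 86164) × 360° = 29.36°.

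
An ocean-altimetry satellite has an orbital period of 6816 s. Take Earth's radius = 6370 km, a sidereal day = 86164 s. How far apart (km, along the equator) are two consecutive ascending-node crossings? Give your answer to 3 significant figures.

3170 km

During one orbit Earth rotates (6816.0 / 86164) × 360° = 28.48°.
At the equator that is 28.48° × (2π·6370/360) km/° = 28.48 × 111.2 = 3166 km.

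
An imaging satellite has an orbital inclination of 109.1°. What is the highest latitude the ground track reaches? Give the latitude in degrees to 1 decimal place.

70.9°

Retrograde orbit: the ground track reaches ±(180° − i) = ±(180 − 109.1) = ±70.9°.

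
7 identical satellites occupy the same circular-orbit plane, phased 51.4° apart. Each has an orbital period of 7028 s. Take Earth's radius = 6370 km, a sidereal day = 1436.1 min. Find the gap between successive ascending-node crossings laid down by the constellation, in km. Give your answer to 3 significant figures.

Single-satellite node shift = (7028.0/86166) × 360° = 29.36°.
With 7 satellites evenly phased, successive equator crossings are 29.36/7 = 4.195° apart.
That is 4.195 × 111.2 = 466 km at the equator.

466 km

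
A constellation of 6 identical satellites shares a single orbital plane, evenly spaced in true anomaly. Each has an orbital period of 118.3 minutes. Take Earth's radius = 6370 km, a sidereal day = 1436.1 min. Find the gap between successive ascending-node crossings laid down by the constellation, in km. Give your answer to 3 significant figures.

550 km

T = 118.3 min = 7098.0 s.
Single-satellite node shift = (7098.0/86166) × 360° = 29.66°.
With 6 satellites evenly phased, successive equator crossings are 29.66/6 = 4.943° apart.
That is 4.943 × 111.2 = 550 km at the equator.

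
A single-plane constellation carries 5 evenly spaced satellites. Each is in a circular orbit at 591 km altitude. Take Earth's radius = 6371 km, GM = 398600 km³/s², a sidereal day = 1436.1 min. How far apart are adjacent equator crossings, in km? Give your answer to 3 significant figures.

537 km

Semi-major axis a = 6371 + 591 = 6962 km. Period T = 2π√(a³/μ) = 2π√(6962³/398600) = 5781.1 s = 96.35 min.
Single-satellite node shift = (5781.1/86166) × 360° = 24.15°.
With 5 satellites evenly phased, successive equator crossings are 24.15/5 = 4.831° apart.
That is 4.831 × 111.2 = 537 km at the equator.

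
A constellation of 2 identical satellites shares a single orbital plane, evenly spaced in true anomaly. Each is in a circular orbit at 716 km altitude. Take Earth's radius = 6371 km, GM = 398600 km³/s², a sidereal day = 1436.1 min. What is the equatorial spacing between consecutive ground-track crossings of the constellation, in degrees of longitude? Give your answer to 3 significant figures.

12.4°

Semi-major axis a = 6371 + 716 = 7087 km. Period T = 2π√(a³/μ) = 2π√(7087³/398600) = 5937.5 s = 98.96 min.
Single-satellite node shift = (5937.5/86166) × 360° = 24.81°.
With 2 satellites evenly phased, successive equator crossings are 24.81/2 = 12.403° apart.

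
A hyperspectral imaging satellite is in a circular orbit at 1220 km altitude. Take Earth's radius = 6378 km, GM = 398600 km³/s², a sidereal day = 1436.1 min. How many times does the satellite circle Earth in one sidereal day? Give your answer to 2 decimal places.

13.07

Semi-major axis a = 6378 + 1220 = 7598 km. Period T = 2π√(a³/μ) = 2π√(7598³/398600) = 6591.1 s = 109.85 min.
Orbits per sidereal day = 86166 / 6591.1 = 13.073.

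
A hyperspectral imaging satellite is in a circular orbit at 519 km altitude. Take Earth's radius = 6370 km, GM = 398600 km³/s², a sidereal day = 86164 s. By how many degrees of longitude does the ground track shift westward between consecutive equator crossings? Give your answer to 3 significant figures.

Semi-major axis a = 6370 + 519 = 6889 km. Period T = 2π√(a³/μ) = 2π√(6889³/398600) = 5690.4 s = 94.84 min.
During one orbit Earth rotates (5690.4 / 86164) × 360° = 23.78°.

23.8°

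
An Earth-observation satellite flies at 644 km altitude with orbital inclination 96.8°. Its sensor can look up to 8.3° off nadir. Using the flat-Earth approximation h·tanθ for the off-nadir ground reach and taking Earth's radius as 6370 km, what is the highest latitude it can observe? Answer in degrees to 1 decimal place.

84.0°

Retrograde orbit: the ground track reaches ±(180° − i) = ±(180 − 96.8) = ±83.2°.
Sensor half-swath on the ground ≈ 644·tan(8.3°) = 94 km = 0.85° of latitude.
Maximum observable latitude ≈ 83.2 + 0.85 = 84.0°.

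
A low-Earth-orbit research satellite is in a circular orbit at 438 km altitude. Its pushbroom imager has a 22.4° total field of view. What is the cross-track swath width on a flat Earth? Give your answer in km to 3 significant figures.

Half-angle = 22.4°/2 = 11.2°.
Swath width ≈ 2h·tan(θ/2) = 2 × 438 × tan(11.2°) = 173.5 km.

173 km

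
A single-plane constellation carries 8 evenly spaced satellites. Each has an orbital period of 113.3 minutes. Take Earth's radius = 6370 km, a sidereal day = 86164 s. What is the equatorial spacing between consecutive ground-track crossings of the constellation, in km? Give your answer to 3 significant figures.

395 km

T = 113.3 min = 6798.0 s.
Single-satellite node shift = (6798.0/86164) × 360° = 28.40°.
With 8 satellites evenly phased, successive equator crossings are 28.40/8 = 3.550° apart.
That is 3.550 × 111.2 = 395 km at the equator.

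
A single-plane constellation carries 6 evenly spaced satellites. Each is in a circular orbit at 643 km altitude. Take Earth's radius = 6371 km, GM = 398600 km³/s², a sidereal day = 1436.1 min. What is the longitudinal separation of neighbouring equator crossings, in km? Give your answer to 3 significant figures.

453 km

Semi-major axis a = 6371 + 643 = 7014 km. Period T = 2π√(a³/μ) = 2π√(7014³/398600) = 5846.0 s = 97.43 min.
Single-satellite node shift = (5846.0/86166) × 360° = 24.42°.
With 6 satellites evenly phased, successive equator crossings are 24.42/6 = 4.071° apart.
That is 4.071 × 111.2 = 453 km at the equator.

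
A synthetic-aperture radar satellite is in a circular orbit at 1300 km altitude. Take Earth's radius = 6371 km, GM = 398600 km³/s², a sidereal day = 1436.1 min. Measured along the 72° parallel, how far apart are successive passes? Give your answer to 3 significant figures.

Semi-major axis a = 6371 + 1300 = 7671 km. Period T = 2π√(a³/μ) = 2π√(7671³/398600) = 6686.4 s = 111.44 min.
Node shift per orbit = (6686.4/86166) × 360° = 27.94°.
Equatorial spacing = 27.94 × 111.2 km/° = 3106 km.
At 72° latitude, spacing = 3106 × cos(72°) = 960 km.

960 km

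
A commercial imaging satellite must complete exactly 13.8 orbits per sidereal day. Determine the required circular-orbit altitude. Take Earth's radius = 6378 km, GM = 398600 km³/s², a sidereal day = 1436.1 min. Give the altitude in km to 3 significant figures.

951 km

Required period T = 86166 / 13.8 = 6243.9 s.
From T = 2π√(a³/μ): a = (μ T²/4π²)^(1/3) = (398600 × 6243.9² / 4π²)^(1/3) = 7329 km.
Altitude h = a − R = 7329 − 6378 = 951 km.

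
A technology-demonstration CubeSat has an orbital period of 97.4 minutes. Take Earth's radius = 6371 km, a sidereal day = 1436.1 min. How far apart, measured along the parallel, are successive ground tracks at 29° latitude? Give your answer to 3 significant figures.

T = 97.4 min = 5844.0 s.
Node shift per orbit = (5844.0/86166) × 360° = 24.42°.
Equatorial spacing = 24.42 × 111.2 km/° = 2715 km.
At 29° latitude, spacing = 2715 × cos(29°) = 2375 km.

2370 km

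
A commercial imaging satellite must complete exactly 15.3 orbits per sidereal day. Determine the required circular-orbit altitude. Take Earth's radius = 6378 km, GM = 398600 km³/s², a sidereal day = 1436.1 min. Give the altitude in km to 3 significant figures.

464 km

Required period T = 86166 / 15.3 = 5631.8 s.
From T = 2π√(a³/μ): a = (μ T²/4π²)^(1/3) = (398600 × 5631.8² / 4π²)^(1/3) = 6842 km.
Altitude h = a − R = 6842 − 6378 = 464 km.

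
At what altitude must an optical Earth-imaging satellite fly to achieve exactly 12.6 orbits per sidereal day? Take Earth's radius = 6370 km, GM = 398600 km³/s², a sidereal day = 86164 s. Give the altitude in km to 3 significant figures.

1420 km

Required period T = 86164 / 12.6 = 6838.4 s.
From T = 2π√(a³/μ): a = (μ T²/4π²)^(1/3) = (398600 × 6838.4² / 4π²)^(1/3) = 7787 km.
Altitude h = a − R = 7787 − 6370 = 1417 km.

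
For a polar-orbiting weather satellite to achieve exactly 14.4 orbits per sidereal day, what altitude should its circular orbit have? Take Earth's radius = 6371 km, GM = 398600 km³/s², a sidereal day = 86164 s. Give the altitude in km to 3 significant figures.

Required period T = 86164 / 14.4 = 5983.6 s.
From T = 2π√(a³/μ): a = (μ T²/4π²)^(1/3) = (398600 × 5983.6² / 4π²)^(1/3) = 7124 km.
Altitude h = a − R = 7124 − 6371 = 753 km.

753 km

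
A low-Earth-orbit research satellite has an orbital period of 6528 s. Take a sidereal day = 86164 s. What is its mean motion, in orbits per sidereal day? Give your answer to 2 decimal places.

13.20

Orbits per sidereal day = 86164 / 6528.0 = 13.199.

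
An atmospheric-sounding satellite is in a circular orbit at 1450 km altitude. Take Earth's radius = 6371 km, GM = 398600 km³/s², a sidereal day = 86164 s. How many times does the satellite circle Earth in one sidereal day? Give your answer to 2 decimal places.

Semi-major axis a = 6371 + 1450 = 7821 km. Period T = 2π√(a³/μ) = 2π√(7821³/398600) = 6883.4 s = 114.72 min.
Orbits per sidereal day = 86164 / 6883.4 = 12.518.

12.52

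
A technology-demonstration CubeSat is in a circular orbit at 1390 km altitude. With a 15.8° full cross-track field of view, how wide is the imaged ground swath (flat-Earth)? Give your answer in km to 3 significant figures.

386 km

Half-angle = 15.8°/2 = 7.9°.
Swath width ≈ 2h·tan(θ/2) = 2 × 1390 × tan(7.9°) = 385.8 km.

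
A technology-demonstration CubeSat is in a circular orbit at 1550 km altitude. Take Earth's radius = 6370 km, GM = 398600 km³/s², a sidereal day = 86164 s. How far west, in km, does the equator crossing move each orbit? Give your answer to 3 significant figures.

Semi-major axis a = 6370 + 1550 = 7920 km. Period T = 2π√(a³/μ) = 2π√(7920³/398600) = 7014.5 s = 116.91 min.
During one orbit Earth rotates (7014.5 / 86164) × 360° = 29.31°.
At the equator that is 29.31° × (2π·6370/360) km/° = 29.31 × 111.2 = 3258 km.

3260 km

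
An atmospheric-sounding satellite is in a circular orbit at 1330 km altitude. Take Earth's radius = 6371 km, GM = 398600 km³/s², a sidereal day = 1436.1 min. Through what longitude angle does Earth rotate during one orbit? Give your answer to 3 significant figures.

28.1°

Semi-major axis a = 6371 + 1330 = 7701 km. Period T = 2π√(a³/μ) = 2π√(7701³/398600) = 6725.6 s = 112.09 min.
During one orbit Earth rotates (6725.6 / 86166) × 360° = 28.10°.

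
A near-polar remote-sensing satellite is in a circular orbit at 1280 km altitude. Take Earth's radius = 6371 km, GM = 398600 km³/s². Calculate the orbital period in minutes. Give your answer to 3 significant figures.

111 min

Semi-major axis a = 6371 + 1280 = 7651 km. Period T = 2π√(a³/μ) = 2π√(7651³/398600) = 6660.2 s = 111.00 min.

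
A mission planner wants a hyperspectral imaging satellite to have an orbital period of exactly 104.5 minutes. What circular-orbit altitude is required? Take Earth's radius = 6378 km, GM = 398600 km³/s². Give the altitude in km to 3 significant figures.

971 km

T = 104.5 min = 6270.0 s.
From T = 2π√(a³/μ): a = (μ T²/4π²)^(1/3) = (398600 × 6270.0² / 4π²)^(1/3) = 7349 km.
Altitude h = a − R = 7349 − 6378 = 971 km.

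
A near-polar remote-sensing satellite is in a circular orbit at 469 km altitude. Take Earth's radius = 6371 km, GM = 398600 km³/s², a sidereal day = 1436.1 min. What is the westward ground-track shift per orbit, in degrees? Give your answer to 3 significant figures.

23.5°

Semi-major axis a = 6371 + 469 = 6840 km. Period T = 2π√(a³/μ) = 2π√(6840³/398600) = 5629.8 s = 93.83 min.
During one orbit Earth rotates (5629.8 / 86166) × 360° = 23.52°.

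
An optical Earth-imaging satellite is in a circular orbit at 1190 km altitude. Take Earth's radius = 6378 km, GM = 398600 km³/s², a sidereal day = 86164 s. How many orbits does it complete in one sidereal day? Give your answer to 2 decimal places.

Semi-major axis a = 6378 + 1190 = 7568 km. Period T = 2π√(a³/μ) = 2π√(7568³/398600) = 6552.1 s = 109.20 min.
Orbits per sidereal day = 86164 / 6552.1 = 13.151.

13.15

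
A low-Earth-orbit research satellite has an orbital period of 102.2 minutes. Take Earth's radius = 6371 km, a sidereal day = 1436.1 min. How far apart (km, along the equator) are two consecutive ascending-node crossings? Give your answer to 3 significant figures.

T = 102.2 min = 6132.0 s.
During one orbit Earth rotates (6132.0 / 86166) × 360° = 25.62°.
At the equator that is 25.62° × (2π·6371/360) km/° = 25.62 × 111.2 = 2849 km.

2850 km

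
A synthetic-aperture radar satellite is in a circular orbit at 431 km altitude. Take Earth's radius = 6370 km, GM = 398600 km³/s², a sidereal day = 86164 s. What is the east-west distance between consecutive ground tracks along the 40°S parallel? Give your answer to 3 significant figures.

1990 km

Semi-major axis a = 6370 + 431 = 6801 km. Period T = 2π√(a³/μ) = 2π√(6801³/398600) = 5581.8 s = 93.03 min.
Node shift per orbit = (5581.8/86164) × 360° = 23.32°.
Equatorial spacing = 23.32 × 111.2 km/° = 2593 km.
At 40° latitude, spacing = 2593 × cos(40°) = 1986 km.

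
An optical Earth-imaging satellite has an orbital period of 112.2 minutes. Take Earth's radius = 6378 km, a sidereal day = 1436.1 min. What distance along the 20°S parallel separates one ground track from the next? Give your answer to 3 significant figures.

2940 km

T = 112.2 min = 6732.0 s.
Node shift per orbit = (6732.0/86166) × 360° = 28.13°.
Equatorial spacing = 28.13 × 111.3 km/° = 3131 km.
At 20° latitude, spacing = 3131 × cos(20°) = 2942 km.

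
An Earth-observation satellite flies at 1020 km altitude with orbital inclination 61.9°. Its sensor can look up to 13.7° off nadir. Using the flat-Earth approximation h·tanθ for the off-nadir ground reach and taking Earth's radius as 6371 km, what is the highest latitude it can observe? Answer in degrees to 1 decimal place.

64.1°

For a prograde orbit the ground track reaches latitude ±i = ±61.9°.
Sensor half-swath on the ground ≈ 1020·tan(13.7°) = 249 km = 2.24° of latitude.
Maximum observable latitude ≈ 61.9 + 2.24 = 64.1°.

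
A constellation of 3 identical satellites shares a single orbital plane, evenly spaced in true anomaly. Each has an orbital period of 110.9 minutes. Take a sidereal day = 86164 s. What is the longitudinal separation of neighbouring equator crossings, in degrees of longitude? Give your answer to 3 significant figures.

T = 110.9 min = 6654.0 s.
Single-satellite node shift = (6654.0/86164) × 360° = 27.80°.
With 3 satellites evenly phased, successive equator crossings are 27.80/3 = 9.267° apart.

9.27°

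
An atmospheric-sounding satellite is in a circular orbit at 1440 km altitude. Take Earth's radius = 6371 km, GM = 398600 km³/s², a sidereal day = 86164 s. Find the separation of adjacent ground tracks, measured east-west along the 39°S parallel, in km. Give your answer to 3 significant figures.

2480 km

Semi-major axis a = 6371 + 1440 = 7811 km. Period T = 2π√(a³/μ) = 2π√(7811³/398600) = 6870.2 s = 114.50 min.
Node shift per orbit = (6870.2/86164) × 360° = 28.70°.
Equatorial spacing = 28.70 × 111.2 km/° = 3192 km.
At 39° latitude, spacing = 3192 × cos(39°) = 2480 km.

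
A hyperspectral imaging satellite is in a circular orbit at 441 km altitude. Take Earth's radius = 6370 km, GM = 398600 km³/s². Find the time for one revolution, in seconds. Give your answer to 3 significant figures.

5590 seconds

Semi-major axis a = 6370 + 441 = 6811 km. Period T = 2π√(a³/μ) = 2π√(6811³/398600) = 5594.1 s = 93.23 min.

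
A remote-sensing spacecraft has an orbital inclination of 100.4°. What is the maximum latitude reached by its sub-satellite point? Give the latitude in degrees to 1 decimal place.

79.6°

Retrograde orbit: the ground track reaches ±(180° − i) = ±(180 − 100.4) = ±79.6°.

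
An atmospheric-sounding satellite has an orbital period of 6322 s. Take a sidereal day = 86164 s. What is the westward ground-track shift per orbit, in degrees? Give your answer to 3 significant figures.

During one orbit Earth rotates (6322.0 / 86164) × 360° = 26.41°.

26.4°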